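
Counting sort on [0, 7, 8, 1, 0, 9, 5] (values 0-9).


Input: [0, 7, 8, 1, 0, 9, 5]
Counts: [2, 1, 0, 0, 0, 1, 0, 1, 1, 1]

Sorted: [0, 0, 1, 5, 7, 8, 9]


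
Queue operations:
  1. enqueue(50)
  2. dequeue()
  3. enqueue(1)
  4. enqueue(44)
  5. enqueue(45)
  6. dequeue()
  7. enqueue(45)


enqueue(50) -> [50]
dequeue()->50, []
enqueue(1) -> [1]
enqueue(44) -> [1, 44]
enqueue(45) -> [1, 44, 45]
dequeue()->1, [44, 45]
enqueue(45) -> [44, 45, 45]

Final queue: [44, 45, 45]


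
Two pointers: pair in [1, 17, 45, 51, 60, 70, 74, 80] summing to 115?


lo=0(1)+hi=7(80)=81
lo=1(17)+hi=7(80)=97
lo=2(45)+hi=7(80)=125
lo=2(45)+hi=6(74)=119
lo=2(45)+hi=5(70)=115

Yes: 45+70=115


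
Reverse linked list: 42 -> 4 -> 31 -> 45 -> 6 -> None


Step 1: curr=42, set curr.next=prev(None) | reversed so far: 42
Step 2: curr=4, set curr.next=prev(42) | reversed so far: 4 -> 42
Step 3: curr=31, set curr.next=prev(4) | reversed so far: 31 -> 4 -> 42
Step 4: curr=45, set curr.next=prev(31) | reversed so far: 45 -> 31 -> 4 -> 42
Step 5: curr=6, set curr.next=prev(45) | reversed so far: 6 -> 45 -> 31 -> 4 -> 42

6 -> 45 -> 31 -> 4 -> 42 -> None


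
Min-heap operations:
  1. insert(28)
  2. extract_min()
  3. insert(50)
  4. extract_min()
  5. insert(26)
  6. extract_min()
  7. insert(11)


insert(28) -> [28]
extract_min()->28, []
insert(50) -> [50]
extract_min()->50, []
insert(26) -> [26]
extract_min()->26, []
insert(11) -> [11]

Final heap: [11]


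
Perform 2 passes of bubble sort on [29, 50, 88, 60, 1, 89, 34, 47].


Initial: [29, 50, 88, 60, 1, 89, 34, 47]
Pass 1: [29, 50, 60, 1, 88, 34, 47, 89] (4 swaps)
Pass 2: [29, 50, 1, 60, 34, 47, 88, 89] (3 swaps)

After 2 passes: [29, 50, 1, 60, 34, 47, 88, 89]


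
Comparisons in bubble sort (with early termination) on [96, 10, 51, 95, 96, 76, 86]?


Algorithm: bubble sort (with early termination)
Input: [96, 10, 51, 95, 96, 76, 86]
Sorted: [10, 51, 76, 86, 95, 96, 96]

18


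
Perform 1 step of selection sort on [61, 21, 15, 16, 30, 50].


Initial: [61, 21, 15, 16, 30, 50]
Step 1: min=15 at 2
  Swap: [15, 21, 61, 16, 30, 50]

After 1 step: [15, 21, 61, 16, 30, 50]


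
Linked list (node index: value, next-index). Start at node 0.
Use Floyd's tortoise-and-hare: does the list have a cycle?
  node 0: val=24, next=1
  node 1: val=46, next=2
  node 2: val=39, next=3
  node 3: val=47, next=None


Floyd's tortoise (slow, +1) and hare (fast, +2):
  init: slow=0, fast=0
  step 1: slow=1, fast=2
  step 2: fast 2->3->None, no cycle

Cycle: no


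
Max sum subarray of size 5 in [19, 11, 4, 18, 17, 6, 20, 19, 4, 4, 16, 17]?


[0:5]: 69
[1:6]: 56
[2:7]: 65
[3:8]: 80
[4:9]: 66
[5:10]: 53
[6:11]: 63
[7:12]: 60

Max: 80 at [3:8]


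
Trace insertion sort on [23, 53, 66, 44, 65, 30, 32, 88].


Initial: [23, 53, 66, 44, 65, 30, 32, 88]
Insert 53: [23, 53, 66, 44, 65, 30, 32, 88]
Insert 66: [23, 53, 66, 44, 65, 30, 32, 88]
Insert 44: [23, 44, 53, 66, 65, 30, 32, 88]
Insert 65: [23, 44, 53, 65, 66, 30, 32, 88]
Insert 30: [23, 30, 44, 53, 65, 66, 32, 88]
Insert 32: [23, 30, 32, 44, 53, 65, 66, 88]
Insert 88: [23, 30, 32, 44, 53, 65, 66, 88]

Sorted: [23, 30, 32, 44, 53, 65, 66, 88]


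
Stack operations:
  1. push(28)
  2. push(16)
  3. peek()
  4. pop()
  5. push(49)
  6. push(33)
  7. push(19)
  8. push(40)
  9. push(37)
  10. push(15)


push(28) -> [28]
push(16) -> [28, 16]
peek()->16
pop()->16, [28]
push(49) -> [28, 49]
push(33) -> [28, 49, 33]
push(19) -> [28, 49, 33, 19]
push(40) -> [28, 49, 33, 19, 40]
push(37) -> [28, 49, 33, 19, 40, 37]
push(15) -> [28, 49, 33, 19, 40, 37, 15]

Final stack: [28, 49, 33, 19, 40, 37, 15]


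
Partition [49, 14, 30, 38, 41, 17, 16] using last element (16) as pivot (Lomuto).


Pivot: 16
  14 <= 16: swap -> [14, 49, 30, 38, 41, 17, 16]
Place pivot at 1: [14, 16, 30, 38, 41, 17, 49]

Partitioned: [14, 16, 30, 38, 41, 17, 49]


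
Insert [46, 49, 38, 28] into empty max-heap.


Insert 46: [46]
Insert 49: [49, 46]
Insert 38: [49, 46, 38]
Insert 28: [49, 46, 38, 28]

Final heap: [49, 46, 38, 28]


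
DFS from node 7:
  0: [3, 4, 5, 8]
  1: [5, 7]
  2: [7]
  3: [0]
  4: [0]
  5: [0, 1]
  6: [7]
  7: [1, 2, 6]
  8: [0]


Visit 7, push [6, 2, 1]
Visit 1, push [5]
Visit 5, push [0]
Visit 0, push [8, 4, 3]
Visit 3, push []
Visit 4, push []
Visit 8, push []
Visit 2, push []
Visit 6, push []

DFS order: [7, 1, 5, 0, 3, 4, 8, 2, 6]


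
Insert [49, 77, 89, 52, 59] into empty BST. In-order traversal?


Insert 49: root
Insert 77: R from 49
Insert 89: R from 49 -> R from 77
Insert 52: R from 49 -> L from 77
Insert 59: R from 49 -> L from 77 -> R from 52

In-order: [49, 52, 59, 77, 89]


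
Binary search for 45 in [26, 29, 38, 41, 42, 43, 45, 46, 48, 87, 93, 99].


Step 1: lo=0, hi=11, mid=5, val=43
Step 2: lo=6, hi=11, mid=8, val=48
Step 3: lo=6, hi=7, mid=6, val=45

Found at index 6


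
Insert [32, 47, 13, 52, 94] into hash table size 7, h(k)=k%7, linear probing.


Insert 32: h=4 -> slot 4
Insert 47: h=5 -> slot 5
Insert 13: h=6 -> slot 6
Insert 52: h=3 -> slot 3
Insert 94: h=3, 4 probes -> slot 0

Table: [94, None, None, 52, 32, 47, 13]


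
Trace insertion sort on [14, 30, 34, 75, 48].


Initial: [14, 30, 34, 75, 48]
Insert 30: [14, 30, 34, 75, 48]
Insert 34: [14, 30, 34, 75, 48]
Insert 75: [14, 30, 34, 75, 48]
Insert 48: [14, 30, 34, 48, 75]

Sorted: [14, 30, 34, 48, 75]


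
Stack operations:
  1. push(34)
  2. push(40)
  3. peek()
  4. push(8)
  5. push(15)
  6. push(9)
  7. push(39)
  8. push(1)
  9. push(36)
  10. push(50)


push(34) -> [34]
push(40) -> [34, 40]
peek()->40
push(8) -> [34, 40, 8]
push(15) -> [34, 40, 8, 15]
push(9) -> [34, 40, 8, 15, 9]
push(39) -> [34, 40, 8, 15, 9, 39]
push(1) -> [34, 40, 8, 15, 9, 39, 1]
push(36) -> [34, 40, 8, 15, 9, 39, 1, 36]
push(50) -> [34, 40, 8, 15, 9, 39, 1, 36, 50]

Final stack: [34, 40, 8, 15, 9, 39, 1, 36, 50]


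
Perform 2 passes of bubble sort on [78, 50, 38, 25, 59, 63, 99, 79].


Initial: [78, 50, 38, 25, 59, 63, 99, 79]
Pass 1: [50, 38, 25, 59, 63, 78, 79, 99] (6 swaps)
Pass 2: [38, 25, 50, 59, 63, 78, 79, 99] (2 swaps)

After 2 passes: [38, 25, 50, 59, 63, 78, 79, 99]


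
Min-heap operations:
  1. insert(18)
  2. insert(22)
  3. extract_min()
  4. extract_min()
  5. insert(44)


insert(18) -> [18]
insert(22) -> [18, 22]
extract_min()->18, [22]
extract_min()->22, []
insert(44) -> [44]

Final heap: [44]


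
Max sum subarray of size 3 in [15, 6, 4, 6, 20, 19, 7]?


[0:3]: 25
[1:4]: 16
[2:5]: 30
[3:6]: 45
[4:7]: 46

Max: 46 at [4:7]


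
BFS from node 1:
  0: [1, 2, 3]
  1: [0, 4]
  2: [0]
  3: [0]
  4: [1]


Visit 1, enqueue [0, 4]
Visit 0, enqueue [2, 3]
Visit 4, enqueue []
Visit 2, enqueue []
Visit 3, enqueue []

BFS order: [1, 0, 4, 2, 3]


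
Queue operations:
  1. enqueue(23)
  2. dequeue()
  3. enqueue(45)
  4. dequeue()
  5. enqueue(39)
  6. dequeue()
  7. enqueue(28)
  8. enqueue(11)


enqueue(23) -> [23]
dequeue()->23, []
enqueue(45) -> [45]
dequeue()->45, []
enqueue(39) -> [39]
dequeue()->39, []
enqueue(28) -> [28]
enqueue(11) -> [28, 11]

Final queue: [28, 11]


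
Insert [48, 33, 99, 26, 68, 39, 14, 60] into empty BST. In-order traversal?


Insert 48: root
Insert 33: L from 48
Insert 99: R from 48
Insert 26: L from 48 -> L from 33
Insert 68: R from 48 -> L from 99
Insert 39: L from 48 -> R from 33
Insert 14: L from 48 -> L from 33 -> L from 26
Insert 60: R from 48 -> L from 99 -> L from 68

In-order: [14, 26, 33, 39, 48, 60, 68, 99]


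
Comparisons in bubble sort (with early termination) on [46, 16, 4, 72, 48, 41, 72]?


Algorithm: bubble sort (with early termination)
Input: [46, 16, 4, 72, 48, 41, 72]
Sorted: [4, 16, 41, 46, 48, 72, 72]

18


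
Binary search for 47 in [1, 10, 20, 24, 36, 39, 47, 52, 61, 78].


Step 1: lo=0, hi=9, mid=4, val=36
Step 2: lo=5, hi=9, mid=7, val=52
Step 3: lo=5, hi=6, mid=5, val=39
Step 4: lo=6, hi=6, mid=6, val=47

Found at index 6


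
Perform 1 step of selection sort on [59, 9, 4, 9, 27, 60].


Initial: [59, 9, 4, 9, 27, 60]
Step 1: min=4 at 2
  Swap: [4, 9, 59, 9, 27, 60]

After 1 step: [4, 9, 59, 9, 27, 60]


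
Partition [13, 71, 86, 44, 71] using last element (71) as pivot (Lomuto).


Pivot: 71
  13 <= 71: advance i (no swap)
  71 <= 71: advance i (no swap)
  44 <= 71: swap -> [13, 71, 44, 86, 71]
Place pivot at 3: [13, 71, 44, 71, 86]

Partitioned: [13, 71, 44, 71, 86]


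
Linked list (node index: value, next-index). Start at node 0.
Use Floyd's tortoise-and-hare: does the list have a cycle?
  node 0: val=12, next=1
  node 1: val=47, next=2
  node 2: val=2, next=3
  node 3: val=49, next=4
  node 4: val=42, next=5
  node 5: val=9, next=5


Floyd's tortoise (slow, +1) and hare (fast, +2):
  init: slow=0, fast=0
  step 1: slow=1, fast=2
  step 2: slow=2, fast=4
  step 3: slow=3, fast=5
  step 4: slow=4, fast=5
  step 5: slow=5, fast=5
  slow == fast at node 5: cycle detected

Cycle: yes


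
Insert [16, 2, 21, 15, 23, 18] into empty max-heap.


Insert 16: [16]
Insert 2: [16, 2]
Insert 21: [21, 2, 16]
Insert 15: [21, 15, 16, 2]
Insert 23: [23, 21, 16, 2, 15]
Insert 18: [23, 21, 18, 2, 15, 16]

Final heap: [23, 21, 18, 2, 15, 16]


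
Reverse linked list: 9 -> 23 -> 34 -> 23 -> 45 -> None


Step 1: curr=9, set curr.next=prev(None) | reversed so far: 9
Step 2: curr=23, set curr.next=prev(9) | reversed so far: 23 -> 9
Step 3: curr=34, set curr.next=prev(23) | reversed so far: 34 -> 23 -> 9
Step 4: curr=23, set curr.next=prev(34) | reversed so far: 23 -> 34 -> 23 -> 9
Step 5: curr=45, set curr.next=prev(23) | reversed so far: 45 -> 23 -> 34 -> 23 -> 9

45 -> 23 -> 34 -> 23 -> 9 -> None


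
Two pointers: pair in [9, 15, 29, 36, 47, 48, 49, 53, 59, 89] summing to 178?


lo=0(9)+hi=9(89)=98
lo=1(15)+hi=9(89)=104
lo=2(29)+hi=9(89)=118
lo=3(36)+hi=9(89)=125
lo=4(47)+hi=9(89)=136
lo=5(48)+hi=9(89)=137
lo=6(49)+hi=9(89)=138
lo=7(53)+hi=9(89)=142
lo=8(59)+hi=9(89)=148

No pair found


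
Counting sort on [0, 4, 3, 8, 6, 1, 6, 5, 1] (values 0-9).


Input: [0, 4, 3, 8, 6, 1, 6, 5, 1]
Counts: [1, 2, 0, 1, 1, 1, 2, 0, 1, 0]

Sorted: [0, 1, 1, 3, 4, 5, 6, 6, 8]


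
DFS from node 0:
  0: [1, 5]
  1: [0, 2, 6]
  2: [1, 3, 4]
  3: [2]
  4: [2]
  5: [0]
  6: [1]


Visit 0, push [5, 1]
Visit 1, push [6, 2]
Visit 2, push [4, 3]
Visit 3, push []
Visit 4, push []
Visit 6, push []
Visit 5, push []

DFS order: [0, 1, 2, 3, 4, 6, 5]


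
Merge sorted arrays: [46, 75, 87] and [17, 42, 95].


Take 17 from B
Take 42 from B
Take 46 from A
Take 75 from A
Take 87 from A

Merged: [17, 42, 46, 75, 87, 95]


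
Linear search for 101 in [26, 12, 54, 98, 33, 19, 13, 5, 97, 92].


i=0: 26!=101
i=1: 12!=101
i=2: 54!=101
i=3: 98!=101
i=4: 33!=101
i=5: 19!=101
i=6: 13!=101
i=7: 5!=101
i=8: 97!=101
i=9: 92!=101

Not found, 10 comps


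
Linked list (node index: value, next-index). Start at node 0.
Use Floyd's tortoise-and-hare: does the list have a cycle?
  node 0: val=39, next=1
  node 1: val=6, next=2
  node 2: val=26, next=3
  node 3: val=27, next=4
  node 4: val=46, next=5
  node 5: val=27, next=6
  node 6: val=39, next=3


Floyd's tortoise (slow, +1) and hare (fast, +2):
  init: slow=0, fast=0
  step 1: slow=1, fast=2
  step 2: slow=2, fast=4
  step 3: slow=3, fast=6
  step 4: slow=4, fast=4
  slow == fast at node 4: cycle detected

Cycle: yes


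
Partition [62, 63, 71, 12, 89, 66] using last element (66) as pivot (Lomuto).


Pivot: 66
  62 <= 66: advance i (no swap)
  63 <= 66: advance i (no swap)
  12 <= 66: swap -> [62, 63, 12, 71, 89, 66]
Place pivot at 3: [62, 63, 12, 66, 89, 71]

Partitioned: [62, 63, 12, 66, 89, 71]


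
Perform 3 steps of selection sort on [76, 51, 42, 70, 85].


Initial: [76, 51, 42, 70, 85]
Step 1: min=42 at 2
  Swap: [42, 51, 76, 70, 85]
Step 2: min=51 at 1
  Swap: [42, 51, 76, 70, 85]
Step 3: min=70 at 3
  Swap: [42, 51, 70, 76, 85]

After 3 steps: [42, 51, 70, 76, 85]


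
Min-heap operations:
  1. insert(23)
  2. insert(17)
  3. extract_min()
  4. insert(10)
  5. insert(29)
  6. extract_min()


insert(23) -> [23]
insert(17) -> [17, 23]
extract_min()->17, [23]
insert(10) -> [10, 23]
insert(29) -> [10, 23, 29]
extract_min()->10, [23, 29]

Final heap: [23, 29]


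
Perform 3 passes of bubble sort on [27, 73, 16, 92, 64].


Initial: [27, 73, 16, 92, 64]
Pass 1: [27, 16, 73, 64, 92] (2 swaps)
Pass 2: [16, 27, 64, 73, 92] (2 swaps)
Pass 3: [16, 27, 64, 73, 92] (0 swaps)

After 3 passes: [16, 27, 64, 73, 92]


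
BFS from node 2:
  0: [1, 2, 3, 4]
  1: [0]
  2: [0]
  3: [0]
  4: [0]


Visit 2, enqueue [0]
Visit 0, enqueue [1, 3, 4]
Visit 1, enqueue []
Visit 3, enqueue []
Visit 4, enqueue []

BFS order: [2, 0, 1, 3, 4]


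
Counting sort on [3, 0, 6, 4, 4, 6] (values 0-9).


Input: [3, 0, 6, 4, 4, 6]
Counts: [1, 0, 0, 1, 2, 0, 2, 0, 0, 0]

Sorted: [0, 3, 4, 4, 6, 6]


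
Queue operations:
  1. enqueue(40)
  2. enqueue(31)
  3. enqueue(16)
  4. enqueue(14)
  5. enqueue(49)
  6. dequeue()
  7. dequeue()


enqueue(40) -> [40]
enqueue(31) -> [40, 31]
enqueue(16) -> [40, 31, 16]
enqueue(14) -> [40, 31, 16, 14]
enqueue(49) -> [40, 31, 16, 14, 49]
dequeue()->40, [31, 16, 14, 49]
dequeue()->31, [16, 14, 49]

Final queue: [16, 14, 49]


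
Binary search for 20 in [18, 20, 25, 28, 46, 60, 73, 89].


Step 1: lo=0, hi=7, mid=3, val=28
Step 2: lo=0, hi=2, mid=1, val=20

Found at index 1


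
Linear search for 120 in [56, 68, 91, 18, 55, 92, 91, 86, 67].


i=0: 56!=120
i=1: 68!=120
i=2: 91!=120
i=3: 18!=120
i=4: 55!=120
i=5: 92!=120
i=6: 91!=120
i=7: 86!=120
i=8: 67!=120

Not found, 9 comps


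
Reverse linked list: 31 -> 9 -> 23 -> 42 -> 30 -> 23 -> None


Step 1: curr=31, set curr.next=prev(None) | reversed so far: 31
Step 2: curr=9, set curr.next=prev(31) | reversed so far: 9 -> 31
Step 3: curr=23, set curr.next=prev(9) | reversed so far: 23 -> 9 -> 31
Step 4: curr=42, set curr.next=prev(23) | reversed so far: 42 -> 23 -> 9 -> 31
Step 5: curr=30, set curr.next=prev(42) | reversed so far: 30 -> 42 -> 23 -> 9 -> 31
Step 6: curr=23, set curr.next=prev(30) | reversed so far: 23 -> 30 -> 42 -> 23 -> 9 -> 31

23 -> 30 -> 42 -> 23 -> 9 -> 31 -> None


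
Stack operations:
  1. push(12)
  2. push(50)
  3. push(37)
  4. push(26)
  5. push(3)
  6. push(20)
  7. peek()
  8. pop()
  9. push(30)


push(12) -> [12]
push(50) -> [12, 50]
push(37) -> [12, 50, 37]
push(26) -> [12, 50, 37, 26]
push(3) -> [12, 50, 37, 26, 3]
push(20) -> [12, 50, 37, 26, 3, 20]
peek()->20
pop()->20, [12, 50, 37, 26, 3]
push(30) -> [12, 50, 37, 26, 3, 30]

Final stack: [12, 50, 37, 26, 3, 30]


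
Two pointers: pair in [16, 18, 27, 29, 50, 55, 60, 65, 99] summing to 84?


lo=0(16)+hi=8(99)=115
lo=0(16)+hi=7(65)=81
lo=1(18)+hi=7(65)=83
lo=2(27)+hi=7(65)=92
lo=2(27)+hi=6(60)=87
lo=2(27)+hi=5(55)=82
lo=3(29)+hi=5(55)=84

Yes: 29+55=84


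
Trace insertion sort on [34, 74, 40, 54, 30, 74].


Initial: [34, 74, 40, 54, 30, 74]
Insert 74: [34, 74, 40, 54, 30, 74]
Insert 40: [34, 40, 74, 54, 30, 74]
Insert 54: [34, 40, 54, 74, 30, 74]
Insert 30: [30, 34, 40, 54, 74, 74]
Insert 74: [30, 34, 40, 54, 74, 74]

Sorted: [30, 34, 40, 54, 74, 74]


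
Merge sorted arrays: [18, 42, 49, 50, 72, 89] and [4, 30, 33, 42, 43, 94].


Take 4 from B
Take 18 from A
Take 30 from B
Take 33 from B
Take 42 from A
Take 42 from B
Take 43 from B
Take 49 from A
Take 50 from A
Take 72 from A
Take 89 from A

Merged: [4, 18, 30, 33, 42, 42, 43, 49, 50, 72, 89, 94]


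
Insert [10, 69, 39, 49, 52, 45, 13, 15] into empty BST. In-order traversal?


Insert 10: root
Insert 69: R from 10
Insert 39: R from 10 -> L from 69
Insert 49: R from 10 -> L from 69 -> R from 39
Insert 52: R from 10 -> L from 69 -> R from 39 -> R from 49
Insert 45: R from 10 -> L from 69 -> R from 39 -> L from 49
Insert 13: R from 10 -> L from 69 -> L from 39
Insert 15: R from 10 -> L from 69 -> L from 39 -> R from 13

In-order: [10, 13, 15, 39, 45, 49, 52, 69]


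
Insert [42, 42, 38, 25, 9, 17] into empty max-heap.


Insert 42: [42]
Insert 42: [42, 42]
Insert 38: [42, 42, 38]
Insert 25: [42, 42, 38, 25]
Insert 9: [42, 42, 38, 25, 9]
Insert 17: [42, 42, 38, 25, 9, 17]

Final heap: [42, 42, 38, 25, 9, 17]


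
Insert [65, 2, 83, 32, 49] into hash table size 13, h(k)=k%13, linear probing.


Insert 65: h=0 -> slot 0
Insert 2: h=2 -> slot 2
Insert 83: h=5 -> slot 5
Insert 32: h=6 -> slot 6
Insert 49: h=10 -> slot 10

Table: [65, None, 2, None, None, 83, 32, None, None, None, 49, None, None]


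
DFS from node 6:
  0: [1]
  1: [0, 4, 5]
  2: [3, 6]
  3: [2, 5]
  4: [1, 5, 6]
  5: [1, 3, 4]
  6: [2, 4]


Visit 6, push [4, 2]
Visit 2, push [3]
Visit 3, push [5]
Visit 5, push [4, 1]
Visit 1, push [4, 0]
Visit 0, push []
Visit 4, push []

DFS order: [6, 2, 3, 5, 1, 0, 4]


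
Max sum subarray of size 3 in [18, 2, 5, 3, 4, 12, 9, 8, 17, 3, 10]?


[0:3]: 25
[1:4]: 10
[2:5]: 12
[3:6]: 19
[4:7]: 25
[5:8]: 29
[6:9]: 34
[7:10]: 28
[8:11]: 30

Max: 34 at [6:9]


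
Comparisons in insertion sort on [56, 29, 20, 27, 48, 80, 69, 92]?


Algorithm: insertion sort
Input: [56, 29, 20, 27, 48, 80, 69, 92]
Sorted: [20, 27, 29, 48, 56, 69, 80, 92]

12


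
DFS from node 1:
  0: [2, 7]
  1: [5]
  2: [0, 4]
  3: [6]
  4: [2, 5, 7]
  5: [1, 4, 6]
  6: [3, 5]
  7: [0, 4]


Visit 1, push [5]
Visit 5, push [6, 4]
Visit 4, push [7, 2]
Visit 2, push [0]
Visit 0, push [7]
Visit 7, push []
Visit 6, push [3]
Visit 3, push []

DFS order: [1, 5, 4, 2, 0, 7, 6, 3]


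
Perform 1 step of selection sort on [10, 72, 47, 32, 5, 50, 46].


Initial: [10, 72, 47, 32, 5, 50, 46]
Step 1: min=5 at 4
  Swap: [5, 72, 47, 32, 10, 50, 46]

After 1 step: [5, 72, 47, 32, 10, 50, 46]


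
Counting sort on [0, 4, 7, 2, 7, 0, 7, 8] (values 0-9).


Input: [0, 4, 7, 2, 7, 0, 7, 8]
Counts: [2, 0, 1, 0, 1, 0, 0, 3, 1, 0]

Sorted: [0, 0, 2, 4, 7, 7, 7, 8]


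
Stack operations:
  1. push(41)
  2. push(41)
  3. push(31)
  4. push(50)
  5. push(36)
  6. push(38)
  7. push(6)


push(41) -> [41]
push(41) -> [41, 41]
push(31) -> [41, 41, 31]
push(50) -> [41, 41, 31, 50]
push(36) -> [41, 41, 31, 50, 36]
push(38) -> [41, 41, 31, 50, 36, 38]
push(6) -> [41, 41, 31, 50, 36, 38, 6]

Final stack: [41, 41, 31, 50, 36, 38, 6]


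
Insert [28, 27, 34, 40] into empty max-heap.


Insert 28: [28]
Insert 27: [28, 27]
Insert 34: [34, 27, 28]
Insert 40: [40, 34, 28, 27]

Final heap: [40, 34, 28, 27]


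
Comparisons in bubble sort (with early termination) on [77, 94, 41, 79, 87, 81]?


Algorithm: bubble sort (with early termination)
Input: [77, 94, 41, 79, 87, 81]
Sorted: [41, 77, 79, 81, 87, 94]

12


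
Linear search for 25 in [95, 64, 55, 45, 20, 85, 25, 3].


i=0: 95!=25
i=1: 64!=25
i=2: 55!=25
i=3: 45!=25
i=4: 20!=25
i=5: 85!=25
i=6: 25==25 found!

Found at 6, 7 comps


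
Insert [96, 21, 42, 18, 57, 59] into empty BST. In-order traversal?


Insert 96: root
Insert 21: L from 96
Insert 42: L from 96 -> R from 21
Insert 18: L from 96 -> L from 21
Insert 57: L from 96 -> R from 21 -> R from 42
Insert 59: L from 96 -> R from 21 -> R from 42 -> R from 57

In-order: [18, 21, 42, 57, 59, 96]


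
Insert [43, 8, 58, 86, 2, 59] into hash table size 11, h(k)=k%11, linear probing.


Insert 43: h=10 -> slot 10
Insert 8: h=8 -> slot 8
Insert 58: h=3 -> slot 3
Insert 86: h=9 -> slot 9
Insert 2: h=2 -> slot 2
Insert 59: h=4 -> slot 4

Table: [None, None, 2, 58, 59, None, None, None, 8, 86, 43]


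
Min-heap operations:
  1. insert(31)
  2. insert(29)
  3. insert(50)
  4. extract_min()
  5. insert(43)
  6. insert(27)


insert(31) -> [31]
insert(29) -> [29, 31]
insert(50) -> [29, 31, 50]
extract_min()->29, [31, 50]
insert(43) -> [31, 50, 43]
insert(27) -> [27, 31, 43, 50]

Final heap: [27, 31, 43, 50]


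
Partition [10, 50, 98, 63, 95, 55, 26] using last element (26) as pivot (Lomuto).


Pivot: 26
  10 <= 26: advance i (no swap)
Place pivot at 1: [10, 26, 98, 63, 95, 55, 50]

Partitioned: [10, 26, 98, 63, 95, 55, 50]


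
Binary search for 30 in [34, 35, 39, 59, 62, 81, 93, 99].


Step 1: lo=0, hi=7, mid=3, val=59
Step 2: lo=0, hi=2, mid=1, val=35
Step 3: lo=0, hi=0, mid=0, val=34

Not found


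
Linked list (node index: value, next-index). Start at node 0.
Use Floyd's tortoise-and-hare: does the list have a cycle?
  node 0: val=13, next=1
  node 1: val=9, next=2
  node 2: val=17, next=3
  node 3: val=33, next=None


Floyd's tortoise (slow, +1) and hare (fast, +2):
  init: slow=0, fast=0
  step 1: slow=1, fast=2
  step 2: fast 2->3->None, no cycle

Cycle: no


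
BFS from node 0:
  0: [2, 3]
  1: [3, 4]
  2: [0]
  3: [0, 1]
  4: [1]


Visit 0, enqueue [2, 3]
Visit 2, enqueue []
Visit 3, enqueue [1]
Visit 1, enqueue [4]
Visit 4, enqueue []

BFS order: [0, 2, 3, 1, 4]


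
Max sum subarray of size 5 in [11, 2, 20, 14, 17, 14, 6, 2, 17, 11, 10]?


[0:5]: 64
[1:6]: 67
[2:7]: 71
[3:8]: 53
[4:9]: 56
[5:10]: 50
[6:11]: 46

Max: 71 at [2:7]


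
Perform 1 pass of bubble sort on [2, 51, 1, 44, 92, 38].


Initial: [2, 51, 1, 44, 92, 38]
Pass 1: [2, 1, 44, 51, 38, 92] (3 swaps)

After 1 pass: [2, 1, 44, 51, 38, 92]


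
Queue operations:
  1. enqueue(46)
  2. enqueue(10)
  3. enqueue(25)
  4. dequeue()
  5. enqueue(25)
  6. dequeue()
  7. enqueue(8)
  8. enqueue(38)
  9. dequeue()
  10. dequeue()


enqueue(46) -> [46]
enqueue(10) -> [46, 10]
enqueue(25) -> [46, 10, 25]
dequeue()->46, [10, 25]
enqueue(25) -> [10, 25, 25]
dequeue()->10, [25, 25]
enqueue(8) -> [25, 25, 8]
enqueue(38) -> [25, 25, 8, 38]
dequeue()->25, [25, 8, 38]
dequeue()->25, [8, 38]

Final queue: [8, 38]


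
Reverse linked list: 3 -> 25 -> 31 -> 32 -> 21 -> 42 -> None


Step 1: curr=3, set curr.next=prev(None) | reversed so far: 3
Step 2: curr=25, set curr.next=prev(3) | reversed so far: 25 -> 3
Step 3: curr=31, set curr.next=prev(25) | reversed so far: 31 -> 25 -> 3
Step 4: curr=32, set curr.next=prev(31) | reversed so far: 32 -> 31 -> 25 -> 3
Step 5: curr=21, set curr.next=prev(32) | reversed so far: 21 -> 32 -> 31 -> 25 -> 3
Step 6: curr=42, set curr.next=prev(21) | reversed so far: 42 -> 21 -> 32 -> 31 -> 25 -> 3

42 -> 21 -> 32 -> 31 -> 25 -> 3 -> None


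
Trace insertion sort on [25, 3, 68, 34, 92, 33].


Initial: [25, 3, 68, 34, 92, 33]
Insert 3: [3, 25, 68, 34, 92, 33]
Insert 68: [3, 25, 68, 34, 92, 33]
Insert 34: [3, 25, 34, 68, 92, 33]
Insert 92: [3, 25, 34, 68, 92, 33]
Insert 33: [3, 25, 33, 34, 68, 92]

Sorted: [3, 25, 33, 34, 68, 92]


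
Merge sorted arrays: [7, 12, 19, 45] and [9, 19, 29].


Take 7 from A
Take 9 from B
Take 12 from A
Take 19 from A
Take 19 from B
Take 29 from B

Merged: [7, 9, 12, 19, 19, 29, 45]


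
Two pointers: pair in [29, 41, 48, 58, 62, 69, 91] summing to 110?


lo=0(29)+hi=6(91)=120
lo=0(29)+hi=5(69)=98
lo=1(41)+hi=5(69)=110

Yes: 41+69=110


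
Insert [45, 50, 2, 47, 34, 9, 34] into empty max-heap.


Insert 45: [45]
Insert 50: [50, 45]
Insert 2: [50, 45, 2]
Insert 47: [50, 47, 2, 45]
Insert 34: [50, 47, 2, 45, 34]
Insert 9: [50, 47, 9, 45, 34, 2]
Insert 34: [50, 47, 34, 45, 34, 2, 9]

Final heap: [50, 47, 34, 45, 34, 2, 9]


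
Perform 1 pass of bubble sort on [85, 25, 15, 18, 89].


Initial: [85, 25, 15, 18, 89]
Pass 1: [25, 15, 18, 85, 89] (3 swaps)

After 1 pass: [25, 15, 18, 85, 89]


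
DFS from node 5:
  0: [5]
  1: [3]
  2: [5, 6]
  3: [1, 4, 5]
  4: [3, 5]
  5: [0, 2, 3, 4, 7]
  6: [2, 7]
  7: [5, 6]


Visit 5, push [7, 4, 3, 2, 0]
Visit 0, push []
Visit 2, push [6]
Visit 6, push [7]
Visit 7, push []
Visit 3, push [4, 1]
Visit 1, push []
Visit 4, push []

DFS order: [5, 0, 2, 6, 7, 3, 1, 4]


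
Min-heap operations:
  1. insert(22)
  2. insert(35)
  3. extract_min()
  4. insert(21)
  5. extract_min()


insert(22) -> [22]
insert(35) -> [22, 35]
extract_min()->22, [35]
insert(21) -> [21, 35]
extract_min()->21, [35]

Final heap: [35]


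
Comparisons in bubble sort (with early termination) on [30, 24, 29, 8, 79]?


Algorithm: bubble sort (with early termination)
Input: [30, 24, 29, 8, 79]
Sorted: [8, 24, 29, 30, 79]

10


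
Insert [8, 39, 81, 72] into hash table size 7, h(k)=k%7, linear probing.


Insert 8: h=1 -> slot 1
Insert 39: h=4 -> slot 4
Insert 81: h=4, 1 probes -> slot 5
Insert 72: h=2 -> slot 2

Table: [None, 8, 72, None, 39, 81, None]


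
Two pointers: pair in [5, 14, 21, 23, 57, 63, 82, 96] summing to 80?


lo=0(5)+hi=7(96)=101
lo=0(5)+hi=6(82)=87
lo=0(5)+hi=5(63)=68
lo=1(14)+hi=5(63)=77
lo=2(21)+hi=5(63)=84
lo=2(21)+hi=4(57)=78
lo=3(23)+hi=4(57)=80

Yes: 23+57=80


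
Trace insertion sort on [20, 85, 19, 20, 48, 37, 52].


Initial: [20, 85, 19, 20, 48, 37, 52]
Insert 85: [20, 85, 19, 20, 48, 37, 52]
Insert 19: [19, 20, 85, 20, 48, 37, 52]
Insert 20: [19, 20, 20, 85, 48, 37, 52]
Insert 48: [19, 20, 20, 48, 85, 37, 52]
Insert 37: [19, 20, 20, 37, 48, 85, 52]
Insert 52: [19, 20, 20, 37, 48, 52, 85]

Sorted: [19, 20, 20, 37, 48, 52, 85]


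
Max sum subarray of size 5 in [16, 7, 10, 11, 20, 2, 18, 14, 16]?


[0:5]: 64
[1:6]: 50
[2:7]: 61
[3:8]: 65
[4:9]: 70

Max: 70 at [4:9]


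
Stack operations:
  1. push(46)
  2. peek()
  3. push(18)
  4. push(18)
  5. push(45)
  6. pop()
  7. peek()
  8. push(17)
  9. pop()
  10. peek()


push(46) -> [46]
peek()->46
push(18) -> [46, 18]
push(18) -> [46, 18, 18]
push(45) -> [46, 18, 18, 45]
pop()->45, [46, 18, 18]
peek()->18
push(17) -> [46, 18, 18, 17]
pop()->17, [46, 18, 18]
peek()->18

Final stack: [46, 18, 18]


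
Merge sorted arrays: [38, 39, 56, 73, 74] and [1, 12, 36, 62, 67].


Take 1 from B
Take 12 from B
Take 36 from B
Take 38 from A
Take 39 from A
Take 56 from A
Take 62 from B
Take 67 from B

Merged: [1, 12, 36, 38, 39, 56, 62, 67, 73, 74]


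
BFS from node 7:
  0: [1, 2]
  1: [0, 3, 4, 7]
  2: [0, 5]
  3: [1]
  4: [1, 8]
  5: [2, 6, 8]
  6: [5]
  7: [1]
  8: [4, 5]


Visit 7, enqueue [1]
Visit 1, enqueue [0, 3, 4]
Visit 0, enqueue [2]
Visit 3, enqueue []
Visit 4, enqueue [8]
Visit 2, enqueue [5]
Visit 8, enqueue []
Visit 5, enqueue [6]
Visit 6, enqueue []

BFS order: [7, 1, 0, 3, 4, 2, 8, 5, 6]


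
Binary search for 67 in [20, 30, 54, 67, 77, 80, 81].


Step 1: lo=0, hi=6, mid=3, val=67

Found at index 3


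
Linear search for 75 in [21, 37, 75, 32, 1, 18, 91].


i=0: 21!=75
i=1: 37!=75
i=2: 75==75 found!

Found at 2, 3 comps


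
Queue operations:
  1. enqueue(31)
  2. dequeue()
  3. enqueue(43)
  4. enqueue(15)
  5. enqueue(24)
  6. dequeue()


enqueue(31) -> [31]
dequeue()->31, []
enqueue(43) -> [43]
enqueue(15) -> [43, 15]
enqueue(24) -> [43, 15, 24]
dequeue()->43, [15, 24]

Final queue: [15, 24]


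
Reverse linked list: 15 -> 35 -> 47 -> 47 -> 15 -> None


Step 1: curr=15, set curr.next=prev(None) | reversed so far: 15
Step 2: curr=35, set curr.next=prev(15) | reversed so far: 35 -> 15
Step 3: curr=47, set curr.next=prev(35) | reversed so far: 47 -> 35 -> 15
Step 4: curr=47, set curr.next=prev(47) | reversed so far: 47 -> 47 -> 35 -> 15
Step 5: curr=15, set curr.next=prev(47) | reversed so far: 15 -> 47 -> 47 -> 35 -> 15

15 -> 47 -> 47 -> 35 -> 15 -> None


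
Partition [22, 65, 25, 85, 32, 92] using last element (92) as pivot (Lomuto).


Pivot: 92
  22 <= 92: advance i (no swap)
  65 <= 92: advance i (no swap)
  25 <= 92: advance i (no swap)
  85 <= 92: advance i (no swap)
  32 <= 92: advance i (no swap)
Place pivot at 5: [22, 65, 25, 85, 32, 92]

Partitioned: [22, 65, 25, 85, 32, 92]


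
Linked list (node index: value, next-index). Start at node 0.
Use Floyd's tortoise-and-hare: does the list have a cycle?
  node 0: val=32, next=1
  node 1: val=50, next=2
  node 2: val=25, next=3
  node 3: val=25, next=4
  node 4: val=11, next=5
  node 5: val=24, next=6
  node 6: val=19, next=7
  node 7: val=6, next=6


Floyd's tortoise (slow, +1) and hare (fast, +2):
  init: slow=0, fast=0
  step 1: slow=1, fast=2
  step 2: slow=2, fast=4
  step 3: slow=3, fast=6
  step 4: slow=4, fast=6
  step 5: slow=5, fast=6
  step 6: slow=6, fast=6
  slow == fast at node 6: cycle detected

Cycle: yes


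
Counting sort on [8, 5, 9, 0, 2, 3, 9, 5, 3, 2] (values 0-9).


Input: [8, 5, 9, 0, 2, 3, 9, 5, 3, 2]
Counts: [1, 0, 2, 2, 0, 2, 0, 0, 1, 2]

Sorted: [0, 2, 2, 3, 3, 5, 5, 8, 9, 9]


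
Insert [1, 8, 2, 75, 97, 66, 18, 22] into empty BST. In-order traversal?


Insert 1: root
Insert 8: R from 1
Insert 2: R from 1 -> L from 8
Insert 75: R from 1 -> R from 8
Insert 97: R from 1 -> R from 8 -> R from 75
Insert 66: R from 1 -> R from 8 -> L from 75
Insert 18: R from 1 -> R from 8 -> L from 75 -> L from 66
Insert 22: R from 1 -> R from 8 -> L from 75 -> L from 66 -> R from 18

In-order: [1, 2, 8, 18, 22, 66, 75, 97]


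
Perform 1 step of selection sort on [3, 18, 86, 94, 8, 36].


Initial: [3, 18, 86, 94, 8, 36]
Step 1: min=3 at 0
  Swap: [3, 18, 86, 94, 8, 36]

After 1 step: [3, 18, 86, 94, 8, 36]


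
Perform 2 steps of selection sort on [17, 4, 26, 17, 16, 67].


Initial: [17, 4, 26, 17, 16, 67]
Step 1: min=4 at 1
  Swap: [4, 17, 26, 17, 16, 67]
Step 2: min=16 at 4
  Swap: [4, 16, 26, 17, 17, 67]

After 2 steps: [4, 16, 26, 17, 17, 67]


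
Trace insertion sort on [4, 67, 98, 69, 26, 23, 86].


Initial: [4, 67, 98, 69, 26, 23, 86]
Insert 67: [4, 67, 98, 69, 26, 23, 86]
Insert 98: [4, 67, 98, 69, 26, 23, 86]
Insert 69: [4, 67, 69, 98, 26, 23, 86]
Insert 26: [4, 26, 67, 69, 98, 23, 86]
Insert 23: [4, 23, 26, 67, 69, 98, 86]
Insert 86: [4, 23, 26, 67, 69, 86, 98]

Sorted: [4, 23, 26, 67, 69, 86, 98]


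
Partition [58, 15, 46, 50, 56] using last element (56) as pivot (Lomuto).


Pivot: 56
  15 <= 56: swap -> [15, 58, 46, 50, 56]
  46 <= 56: swap -> [15, 46, 58, 50, 56]
  50 <= 56: swap -> [15, 46, 50, 58, 56]
Place pivot at 3: [15, 46, 50, 56, 58]

Partitioned: [15, 46, 50, 56, 58]


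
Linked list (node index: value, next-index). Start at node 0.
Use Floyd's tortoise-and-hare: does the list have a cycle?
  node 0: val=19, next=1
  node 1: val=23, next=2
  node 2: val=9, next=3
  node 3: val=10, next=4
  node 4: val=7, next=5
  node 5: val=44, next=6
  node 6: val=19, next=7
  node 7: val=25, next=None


Floyd's tortoise (slow, +1) and hare (fast, +2):
  init: slow=0, fast=0
  step 1: slow=1, fast=2
  step 2: slow=2, fast=4
  step 3: slow=3, fast=6
  step 4: fast 6->7->None, no cycle

Cycle: no


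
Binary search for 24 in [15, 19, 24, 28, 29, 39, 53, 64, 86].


Step 1: lo=0, hi=8, mid=4, val=29
Step 2: lo=0, hi=3, mid=1, val=19
Step 3: lo=2, hi=3, mid=2, val=24

Found at index 2


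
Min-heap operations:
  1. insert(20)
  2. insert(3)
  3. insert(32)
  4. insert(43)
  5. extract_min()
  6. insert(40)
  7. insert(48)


insert(20) -> [20]
insert(3) -> [3, 20]
insert(32) -> [3, 20, 32]
insert(43) -> [3, 20, 32, 43]
extract_min()->3, [20, 43, 32]
insert(40) -> [20, 40, 32, 43]
insert(48) -> [20, 40, 32, 43, 48]

Final heap: [20, 40, 32, 43, 48]


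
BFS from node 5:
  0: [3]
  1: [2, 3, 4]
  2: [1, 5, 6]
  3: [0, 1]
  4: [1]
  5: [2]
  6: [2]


Visit 5, enqueue [2]
Visit 2, enqueue [1, 6]
Visit 1, enqueue [3, 4]
Visit 6, enqueue []
Visit 3, enqueue [0]
Visit 4, enqueue []
Visit 0, enqueue []

BFS order: [5, 2, 1, 6, 3, 4, 0]


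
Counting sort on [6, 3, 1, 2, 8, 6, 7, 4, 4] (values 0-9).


Input: [6, 3, 1, 2, 8, 6, 7, 4, 4]
Counts: [0, 1, 1, 1, 2, 0, 2, 1, 1, 0]

Sorted: [1, 2, 3, 4, 4, 6, 6, 7, 8]


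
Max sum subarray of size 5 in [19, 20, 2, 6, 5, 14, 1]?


[0:5]: 52
[1:6]: 47
[2:7]: 28

Max: 52 at [0:5]


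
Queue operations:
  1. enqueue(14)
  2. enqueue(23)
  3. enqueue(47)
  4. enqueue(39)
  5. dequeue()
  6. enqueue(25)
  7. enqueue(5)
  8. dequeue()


enqueue(14) -> [14]
enqueue(23) -> [14, 23]
enqueue(47) -> [14, 23, 47]
enqueue(39) -> [14, 23, 47, 39]
dequeue()->14, [23, 47, 39]
enqueue(25) -> [23, 47, 39, 25]
enqueue(5) -> [23, 47, 39, 25, 5]
dequeue()->23, [47, 39, 25, 5]

Final queue: [47, 39, 25, 5]


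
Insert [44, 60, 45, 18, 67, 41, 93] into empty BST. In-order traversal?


Insert 44: root
Insert 60: R from 44
Insert 45: R from 44 -> L from 60
Insert 18: L from 44
Insert 67: R from 44 -> R from 60
Insert 41: L from 44 -> R from 18
Insert 93: R from 44 -> R from 60 -> R from 67

In-order: [18, 41, 44, 45, 60, 67, 93]


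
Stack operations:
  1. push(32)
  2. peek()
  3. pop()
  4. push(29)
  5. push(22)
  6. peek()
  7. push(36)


push(32) -> [32]
peek()->32
pop()->32, []
push(29) -> [29]
push(22) -> [29, 22]
peek()->22
push(36) -> [29, 22, 36]

Final stack: [29, 22, 36]


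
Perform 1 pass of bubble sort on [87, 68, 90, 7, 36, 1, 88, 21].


Initial: [87, 68, 90, 7, 36, 1, 88, 21]
Pass 1: [68, 87, 7, 36, 1, 88, 21, 90] (6 swaps)

After 1 pass: [68, 87, 7, 36, 1, 88, 21, 90]


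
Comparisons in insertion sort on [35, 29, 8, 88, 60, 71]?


Algorithm: insertion sort
Input: [35, 29, 8, 88, 60, 71]
Sorted: [8, 29, 35, 60, 71, 88]

8


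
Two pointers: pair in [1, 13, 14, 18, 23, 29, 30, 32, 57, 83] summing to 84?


lo=0(1)+hi=9(83)=84

Yes: 1+83=84


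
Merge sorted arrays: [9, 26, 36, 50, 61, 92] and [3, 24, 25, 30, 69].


Take 3 from B
Take 9 from A
Take 24 from B
Take 25 from B
Take 26 from A
Take 30 from B
Take 36 from A
Take 50 from A
Take 61 from A
Take 69 from B

Merged: [3, 9, 24, 25, 26, 30, 36, 50, 61, 69, 92]


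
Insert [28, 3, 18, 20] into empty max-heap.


Insert 28: [28]
Insert 3: [28, 3]
Insert 18: [28, 3, 18]
Insert 20: [28, 20, 18, 3]

Final heap: [28, 20, 18, 3]


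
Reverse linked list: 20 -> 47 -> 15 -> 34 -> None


Step 1: curr=20, set curr.next=prev(None) | reversed so far: 20
Step 2: curr=47, set curr.next=prev(20) | reversed so far: 47 -> 20
Step 3: curr=15, set curr.next=prev(47) | reversed so far: 15 -> 47 -> 20
Step 4: curr=34, set curr.next=prev(15) | reversed so far: 34 -> 15 -> 47 -> 20

34 -> 15 -> 47 -> 20 -> None


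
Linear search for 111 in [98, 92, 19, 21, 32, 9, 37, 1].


i=0: 98!=111
i=1: 92!=111
i=2: 19!=111
i=3: 21!=111
i=4: 32!=111
i=5: 9!=111
i=6: 37!=111
i=7: 1!=111

Not found, 8 comps


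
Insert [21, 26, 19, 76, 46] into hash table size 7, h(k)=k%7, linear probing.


Insert 21: h=0 -> slot 0
Insert 26: h=5 -> slot 5
Insert 19: h=5, 1 probes -> slot 6
Insert 76: h=6, 2 probes -> slot 1
Insert 46: h=4 -> slot 4

Table: [21, 76, None, None, 46, 26, 19]


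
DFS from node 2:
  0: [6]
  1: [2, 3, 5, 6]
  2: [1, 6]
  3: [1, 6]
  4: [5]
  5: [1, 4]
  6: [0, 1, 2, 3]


Visit 2, push [6, 1]
Visit 1, push [6, 5, 3]
Visit 3, push [6]
Visit 6, push [0]
Visit 0, push []
Visit 5, push [4]
Visit 4, push []

DFS order: [2, 1, 3, 6, 0, 5, 4]


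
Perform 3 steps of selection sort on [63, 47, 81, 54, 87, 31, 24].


Initial: [63, 47, 81, 54, 87, 31, 24]
Step 1: min=24 at 6
  Swap: [24, 47, 81, 54, 87, 31, 63]
Step 2: min=31 at 5
  Swap: [24, 31, 81, 54, 87, 47, 63]
Step 3: min=47 at 5
  Swap: [24, 31, 47, 54, 87, 81, 63]

After 3 steps: [24, 31, 47, 54, 87, 81, 63]


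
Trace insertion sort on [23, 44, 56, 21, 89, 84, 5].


Initial: [23, 44, 56, 21, 89, 84, 5]
Insert 44: [23, 44, 56, 21, 89, 84, 5]
Insert 56: [23, 44, 56, 21, 89, 84, 5]
Insert 21: [21, 23, 44, 56, 89, 84, 5]
Insert 89: [21, 23, 44, 56, 89, 84, 5]
Insert 84: [21, 23, 44, 56, 84, 89, 5]
Insert 5: [5, 21, 23, 44, 56, 84, 89]

Sorted: [5, 21, 23, 44, 56, 84, 89]


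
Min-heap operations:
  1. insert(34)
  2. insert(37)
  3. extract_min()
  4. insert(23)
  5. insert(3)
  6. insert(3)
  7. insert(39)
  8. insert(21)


insert(34) -> [34]
insert(37) -> [34, 37]
extract_min()->34, [37]
insert(23) -> [23, 37]
insert(3) -> [3, 37, 23]
insert(3) -> [3, 3, 23, 37]
insert(39) -> [3, 3, 23, 37, 39]
insert(21) -> [3, 3, 21, 37, 39, 23]

Final heap: [3, 3, 21, 37, 39, 23]


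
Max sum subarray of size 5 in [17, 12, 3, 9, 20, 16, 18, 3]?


[0:5]: 61
[1:6]: 60
[2:7]: 66
[3:8]: 66

Max: 66 at [2:7]


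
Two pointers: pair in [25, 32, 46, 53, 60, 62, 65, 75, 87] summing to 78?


lo=0(25)+hi=8(87)=112
lo=0(25)+hi=7(75)=100
lo=0(25)+hi=6(65)=90
lo=0(25)+hi=5(62)=87
lo=0(25)+hi=4(60)=85
lo=0(25)+hi=3(53)=78

Yes: 25+53=78


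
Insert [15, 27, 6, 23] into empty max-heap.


Insert 15: [15]
Insert 27: [27, 15]
Insert 6: [27, 15, 6]
Insert 23: [27, 23, 6, 15]

Final heap: [27, 23, 6, 15]


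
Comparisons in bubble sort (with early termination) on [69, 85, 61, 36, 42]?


Algorithm: bubble sort (with early termination)
Input: [69, 85, 61, 36, 42]
Sorted: [36, 42, 61, 69, 85]

10


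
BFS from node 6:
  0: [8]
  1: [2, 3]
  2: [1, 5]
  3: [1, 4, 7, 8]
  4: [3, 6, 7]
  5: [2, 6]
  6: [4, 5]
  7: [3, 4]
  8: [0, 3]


Visit 6, enqueue [4, 5]
Visit 4, enqueue [3, 7]
Visit 5, enqueue [2]
Visit 3, enqueue [1, 8]
Visit 7, enqueue []
Visit 2, enqueue []
Visit 1, enqueue []
Visit 8, enqueue [0]
Visit 0, enqueue []

BFS order: [6, 4, 5, 3, 7, 2, 1, 8, 0]


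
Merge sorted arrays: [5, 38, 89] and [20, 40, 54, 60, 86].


Take 5 from A
Take 20 from B
Take 38 from A
Take 40 from B
Take 54 from B
Take 60 from B
Take 86 from B

Merged: [5, 20, 38, 40, 54, 60, 86, 89]


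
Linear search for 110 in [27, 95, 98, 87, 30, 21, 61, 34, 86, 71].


i=0: 27!=110
i=1: 95!=110
i=2: 98!=110
i=3: 87!=110
i=4: 30!=110
i=5: 21!=110
i=6: 61!=110
i=7: 34!=110
i=8: 86!=110
i=9: 71!=110

Not found, 10 comps


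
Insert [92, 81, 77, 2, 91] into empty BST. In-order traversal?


Insert 92: root
Insert 81: L from 92
Insert 77: L from 92 -> L from 81
Insert 2: L from 92 -> L from 81 -> L from 77
Insert 91: L from 92 -> R from 81

In-order: [2, 77, 81, 91, 92]


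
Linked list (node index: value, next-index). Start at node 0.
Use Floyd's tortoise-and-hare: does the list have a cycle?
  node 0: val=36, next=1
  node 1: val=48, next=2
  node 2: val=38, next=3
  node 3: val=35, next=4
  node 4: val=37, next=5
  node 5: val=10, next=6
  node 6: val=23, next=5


Floyd's tortoise (slow, +1) and hare (fast, +2):
  init: slow=0, fast=0
  step 1: slow=1, fast=2
  step 2: slow=2, fast=4
  step 3: slow=3, fast=6
  step 4: slow=4, fast=6
  step 5: slow=5, fast=6
  step 6: slow=6, fast=6
  slow == fast at node 6: cycle detected

Cycle: yes


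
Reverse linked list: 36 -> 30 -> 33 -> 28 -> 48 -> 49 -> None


Step 1: curr=36, set curr.next=prev(None) | reversed so far: 36
Step 2: curr=30, set curr.next=prev(36) | reversed so far: 30 -> 36
Step 3: curr=33, set curr.next=prev(30) | reversed so far: 33 -> 30 -> 36
Step 4: curr=28, set curr.next=prev(33) | reversed so far: 28 -> 33 -> 30 -> 36
Step 5: curr=48, set curr.next=prev(28) | reversed so far: 48 -> 28 -> 33 -> 30 -> 36
Step 6: curr=49, set curr.next=prev(48) | reversed so far: 49 -> 48 -> 28 -> 33 -> 30 -> 36

49 -> 48 -> 28 -> 33 -> 30 -> 36 -> None


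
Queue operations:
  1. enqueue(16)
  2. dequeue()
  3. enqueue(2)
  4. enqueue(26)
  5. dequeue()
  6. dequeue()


enqueue(16) -> [16]
dequeue()->16, []
enqueue(2) -> [2]
enqueue(26) -> [2, 26]
dequeue()->2, [26]
dequeue()->26, []

Final queue: []


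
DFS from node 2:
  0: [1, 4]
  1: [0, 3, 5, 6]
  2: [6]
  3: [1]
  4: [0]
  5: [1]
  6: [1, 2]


Visit 2, push [6]
Visit 6, push [1]
Visit 1, push [5, 3, 0]
Visit 0, push [4]
Visit 4, push []
Visit 3, push []
Visit 5, push []

DFS order: [2, 6, 1, 0, 4, 3, 5]


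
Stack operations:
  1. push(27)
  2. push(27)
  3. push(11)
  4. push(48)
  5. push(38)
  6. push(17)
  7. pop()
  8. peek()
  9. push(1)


push(27) -> [27]
push(27) -> [27, 27]
push(11) -> [27, 27, 11]
push(48) -> [27, 27, 11, 48]
push(38) -> [27, 27, 11, 48, 38]
push(17) -> [27, 27, 11, 48, 38, 17]
pop()->17, [27, 27, 11, 48, 38]
peek()->38
push(1) -> [27, 27, 11, 48, 38, 1]

Final stack: [27, 27, 11, 48, 38, 1]


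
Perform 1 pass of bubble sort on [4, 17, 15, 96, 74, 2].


Initial: [4, 17, 15, 96, 74, 2]
Pass 1: [4, 15, 17, 74, 2, 96] (3 swaps)

After 1 pass: [4, 15, 17, 74, 2, 96]


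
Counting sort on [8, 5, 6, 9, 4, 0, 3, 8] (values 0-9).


Input: [8, 5, 6, 9, 4, 0, 3, 8]
Counts: [1, 0, 0, 1, 1, 1, 1, 0, 2, 1]

Sorted: [0, 3, 4, 5, 6, 8, 8, 9]
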